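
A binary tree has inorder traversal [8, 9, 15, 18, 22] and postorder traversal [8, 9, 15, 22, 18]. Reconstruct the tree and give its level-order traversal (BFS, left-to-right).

Inorder:   [8, 9, 15, 18, 22]
Postorder: [8, 9, 15, 22, 18]
Algorithm: postorder visits root last, so walk postorder right-to-left;
each value is the root of the current inorder slice — split it at that
value, recurse on the right subtree first, then the left.
Recursive splits:
  root=18; inorder splits into left=[8, 9, 15], right=[22]
  root=22; inorder splits into left=[], right=[]
  root=15; inorder splits into left=[8, 9], right=[]
  root=9; inorder splits into left=[8], right=[]
  root=8; inorder splits into left=[], right=[]
Reconstructed level-order: [18, 15, 22, 9, 8]


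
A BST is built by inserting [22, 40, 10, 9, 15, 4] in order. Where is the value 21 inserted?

Starting tree (level order): [22, 10, 40, 9, 15, None, None, 4]
Insertion path: 22 -> 10 -> 15
Result: insert 21 as right child of 15
Final tree (level order): [22, 10, 40, 9, 15, None, None, 4, None, None, 21]


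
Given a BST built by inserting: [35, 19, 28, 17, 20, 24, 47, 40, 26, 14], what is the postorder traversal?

Tree insertion order: [35, 19, 28, 17, 20, 24, 47, 40, 26, 14]
Tree (level-order array): [35, 19, 47, 17, 28, 40, None, 14, None, 20, None, None, None, None, None, None, 24, None, 26]
Postorder traversal: [14, 17, 26, 24, 20, 28, 19, 40, 47, 35]


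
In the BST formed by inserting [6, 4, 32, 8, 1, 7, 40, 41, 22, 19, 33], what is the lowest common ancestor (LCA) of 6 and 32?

Tree insertion order: [6, 4, 32, 8, 1, 7, 40, 41, 22, 19, 33]
Tree (level-order array): [6, 4, 32, 1, None, 8, 40, None, None, 7, 22, 33, 41, None, None, 19]
In a BST, the LCA of p=6, q=32 is the first node v on the
root-to-leaf path with p <= v <= q (go left if both < v, right if both > v).
Walk from root:
  at 6: 6 <= 6 <= 32, this is the LCA
LCA = 6


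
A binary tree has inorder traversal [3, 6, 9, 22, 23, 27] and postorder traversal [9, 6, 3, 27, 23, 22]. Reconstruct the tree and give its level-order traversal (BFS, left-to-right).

Inorder:   [3, 6, 9, 22, 23, 27]
Postorder: [9, 6, 3, 27, 23, 22]
Algorithm: postorder visits root last, so walk postorder right-to-left;
each value is the root of the current inorder slice — split it at that
value, recurse on the right subtree first, then the left.
Recursive splits:
  root=22; inorder splits into left=[3, 6, 9], right=[23, 27]
  root=23; inorder splits into left=[], right=[27]
  root=27; inorder splits into left=[], right=[]
  root=3; inorder splits into left=[], right=[6, 9]
  root=6; inorder splits into left=[], right=[9]
  root=9; inorder splits into left=[], right=[]
Reconstructed level-order: [22, 3, 23, 6, 27, 9]


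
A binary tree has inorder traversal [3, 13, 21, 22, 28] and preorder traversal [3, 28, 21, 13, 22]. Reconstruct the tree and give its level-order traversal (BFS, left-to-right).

Inorder:  [3, 13, 21, 22, 28]
Preorder: [3, 28, 21, 13, 22]
Algorithm: preorder visits root first, so consume preorder in order;
for each root, split the current inorder slice at that value into
left-subtree inorder and right-subtree inorder, then recurse.
Recursive splits:
  root=3; inorder splits into left=[], right=[13, 21, 22, 28]
  root=28; inorder splits into left=[13, 21, 22], right=[]
  root=21; inorder splits into left=[13], right=[22]
  root=13; inorder splits into left=[], right=[]
  root=22; inorder splits into left=[], right=[]
Reconstructed level-order: [3, 28, 21, 13, 22]


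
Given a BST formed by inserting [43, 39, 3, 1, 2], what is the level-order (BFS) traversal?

Tree insertion order: [43, 39, 3, 1, 2]
Tree (level-order array): [43, 39, None, 3, None, 1, None, None, 2]
BFS from the root, enqueuing left then right child of each popped node:
  queue [43] -> pop 43, enqueue [39], visited so far: [43]
  queue [39] -> pop 39, enqueue [3], visited so far: [43, 39]
  queue [3] -> pop 3, enqueue [1], visited so far: [43, 39, 3]
  queue [1] -> pop 1, enqueue [2], visited so far: [43, 39, 3, 1]
  queue [2] -> pop 2, enqueue [none], visited so far: [43, 39, 3, 1, 2]
Result: [43, 39, 3, 1, 2]


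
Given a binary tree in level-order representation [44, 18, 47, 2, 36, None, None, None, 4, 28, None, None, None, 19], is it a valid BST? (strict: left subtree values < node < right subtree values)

Level-order array: [44, 18, 47, 2, 36, None, None, None, 4, 28, None, None, None, 19]
Validate using subtree bounds (lo, hi): at each node, require lo < value < hi,
then recurse left with hi=value and right with lo=value.
Preorder trace (stopping at first violation):
  at node 44 with bounds (-inf, +inf): OK
  at node 18 with bounds (-inf, 44): OK
  at node 2 with bounds (-inf, 18): OK
  at node 4 with bounds (2, 18): OK
  at node 36 with bounds (18, 44): OK
  at node 28 with bounds (18, 36): OK
  at node 19 with bounds (18, 28): OK
  at node 47 with bounds (44, +inf): OK
No violation found at any node.
Result: Valid BST


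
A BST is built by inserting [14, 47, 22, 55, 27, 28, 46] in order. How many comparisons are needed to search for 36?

Search path for 36: 14 -> 47 -> 22 -> 27 -> 28 -> 46
Found: False
Comparisons: 6


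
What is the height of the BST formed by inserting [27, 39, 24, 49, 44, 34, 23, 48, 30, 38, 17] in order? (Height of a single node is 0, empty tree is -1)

Insertion order: [27, 39, 24, 49, 44, 34, 23, 48, 30, 38, 17]
Tree (level-order array): [27, 24, 39, 23, None, 34, 49, 17, None, 30, 38, 44, None, None, None, None, None, None, None, None, 48]
Compute height bottom-up (empty subtree = -1):
  height(17) = 1 + max(-1, -1) = 0
  height(23) = 1 + max(0, -1) = 1
  height(24) = 1 + max(1, -1) = 2
  height(30) = 1 + max(-1, -1) = 0
  height(38) = 1 + max(-1, -1) = 0
  height(34) = 1 + max(0, 0) = 1
  height(48) = 1 + max(-1, -1) = 0
  height(44) = 1 + max(-1, 0) = 1
  height(49) = 1 + max(1, -1) = 2
  height(39) = 1 + max(1, 2) = 3
  height(27) = 1 + max(2, 3) = 4
Height = 4


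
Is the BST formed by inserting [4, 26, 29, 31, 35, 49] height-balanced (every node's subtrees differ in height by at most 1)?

Tree (level-order array): [4, None, 26, None, 29, None, 31, None, 35, None, 49]
Definition: a tree is height-balanced if, at every node, |h(left) - h(right)| <= 1 (empty subtree has height -1).
Bottom-up per-node check:
  node 49: h_left=-1, h_right=-1, diff=0 [OK], height=0
  node 35: h_left=-1, h_right=0, diff=1 [OK], height=1
  node 31: h_left=-1, h_right=1, diff=2 [FAIL (|-1-1|=2 > 1)], height=2
  node 29: h_left=-1, h_right=2, diff=3 [FAIL (|-1-2|=3 > 1)], height=3
  node 26: h_left=-1, h_right=3, diff=4 [FAIL (|-1-3|=4 > 1)], height=4
  node 4: h_left=-1, h_right=4, diff=5 [FAIL (|-1-4|=5 > 1)], height=5
Node 31 violates the condition: |-1 - 1| = 2 > 1.
Result: Not balanced


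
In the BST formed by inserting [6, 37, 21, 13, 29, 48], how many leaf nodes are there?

Tree built from: [6, 37, 21, 13, 29, 48]
Tree (level-order array): [6, None, 37, 21, 48, 13, 29]
Rule: A leaf has 0 children.
Per-node child counts:
  node 6: 1 child(ren)
  node 37: 2 child(ren)
  node 21: 2 child(ren)
  node 13: 0 child(ren)
  node 29: 0 child(ren)
  node 48: 0 child(ren)
Matching nodes: [13, 29, 48]
Count of leaf nodes: 3


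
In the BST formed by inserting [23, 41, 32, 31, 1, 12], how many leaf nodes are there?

Tree built from: [23, 41, 32, 31, 1, 12]
Tree (level-order array): [23, 1, 41, None, 12, 32, None, None, None, 31]
Rule: A leaf has 0 children.
Per-node child counts:
  node 23: 2 child(ren)
  node 1: 1 child(ren)
  node 12: 0 child(ren)
  node 41: 1 child(ren)
  node 32: 1 child(ren)
  node 31: 0 child(ren)
Matching nodes: [12, 31]
Count of leaf nodes: 2


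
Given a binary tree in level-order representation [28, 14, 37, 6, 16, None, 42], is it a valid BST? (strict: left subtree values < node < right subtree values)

Level-order array: [28, 14, 37, 6, 16, None, 42]
Validate using subtree bounds (lo, hi): at each node, require lo < value < hi,
then recurse left with hi=value and right with lo=value.
Preorder trace (stopping at first violation):
  at node 28 with bounds (-inf, +inf): OK
  at node 14 with bounds (-inf, 28): OK
  at node 6 with bounds (-inf, 14): OK
  at node 16 with bounds (14, 28): OK
  at node 37 with bounds (28, +inf): OK
  at node 42 with bounds (37, +inf): OK
No violation found at any node.
Result: Valid BST


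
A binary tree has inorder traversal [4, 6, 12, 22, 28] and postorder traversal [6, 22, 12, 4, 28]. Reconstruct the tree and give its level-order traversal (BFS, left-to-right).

Inorder:   [4, 6, 12, 22, 28]
Postorder: [6, 22, 12, 4, 28]
Algorithm: postorder visits root last, so walk postorder right-to-left;
each value is the root of the current inorder slice — split it at that
value, recurse on the right subtree first, then the left.
Recursive splits:
  root=28; inorder splits into left=[4, 6, 12, 22], right=[]
  root=4; inorder splits into left=[], right=[6, 12, 22]
  root=12; inorder splits into left=[6], right=[22]
  root=22; inorder splits into left=[], right=[]
  root=6; inorder splits into left=[], right=[]
Reconstructed level-order: [28, 4, 12, 6, 22]


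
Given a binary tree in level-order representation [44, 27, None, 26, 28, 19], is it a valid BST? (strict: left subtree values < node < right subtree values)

Level-order array: [44, 27, None, 26, 28, 19]
Validate using subtree bounds (lo, hi): at each node, require lo < value < hi,
then recurse left with hi=value and right with lo=value.
Preorder trace (stopping at first violation):
  at node 44 with bounds (-inf, +inf): OK
  at node 27 with bounds (-inf, 44): OK
  at node 26 with bounds (-inf, 27): OK
  at node 19 with bounds (-inf, 26): OK
  at node 28 with bounds (27, 44): OK
No violation found at any node.
Result: Valid BST


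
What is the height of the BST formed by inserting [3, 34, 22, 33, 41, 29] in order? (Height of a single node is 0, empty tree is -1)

Insertion order: [3, 34, 22, 33, 41, 29]
Tree (level-order array): [3, None, 34, 22, 41, None, 33, None, None, 29]
Compute height bottom-up (empty subtree = -1):
  height(29) = 1 + max(-1, -1) = 0
  height(33) = 1 + max(0, -1) = 1
  height(22) = 1 + max(-1, 1) = 2
  height(41) = 1 + max(-1, -1) = 0
  height(34) = 1 + max(2, 0) = 3
  height(3) = 1 + max(-1, 3) = 4
Height = 4


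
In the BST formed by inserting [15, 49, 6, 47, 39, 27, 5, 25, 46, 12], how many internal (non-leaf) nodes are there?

Tree built from: [15, 49, 6, 47, 39, 27, 5, 25, 46, 12]
Tree (level-order array): [15, 6, 49, 5, 12, 47, None, None, None, None, None, 39, None, 27, 46, 25]
Rule: An internal node has at least one child.
Per-node child counts:
  node 15: 2 child(ren)
  node 6: 2 child(ren)
  node 5: 0 child(ren)
  node 12: 0 child(ren)
  node 49: 1 child(ren)
  node 47: 1 child(ren)
  node 39: 2 child(ren)
  node 27: 1 child(ren)
  node 25: 0 child(ren)
  node 46: 0 child(ren)
Matching nodes: [15, 6, 49, 47, 39, 27]
Count of internal (non-leaf) nodes: 6


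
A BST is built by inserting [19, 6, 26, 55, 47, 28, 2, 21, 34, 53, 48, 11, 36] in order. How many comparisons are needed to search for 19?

Search path for 19: 19
Found: True
Comparisons: 1


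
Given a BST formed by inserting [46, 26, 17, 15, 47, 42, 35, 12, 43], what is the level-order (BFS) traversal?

Tree insertion order: [46, 26, 17, 15, 47, 42, 35, 12, 43]
Tree (level-order array): [46, 26, 47, 17, 42, None, None, 15, None, 35, 43, 12]
BFS from the root, enqueuing left then right child of each popped node:
  queue [46] -> pop 46, enqueue [26, 47], visited so far: [46]
  queue [26, 47] -> pop 26, enqueue [17, 42], visited so far: [46, 26]
  queue [47, 17, 42] -> pop 47, enqueue [none], visited so far: [46, 26, 47]
  queue [17, 42] -> pop 17, enqueue [15], visited so far: [46, 26, 47, 17]
  queue [42, 15] -> pop 42, enqueue [35, 43], visited so far: [46, 26, 47, 17, 42]
  queue [15, 35, 43] -> pop 15, enqueue [12], visited so far: [46, 26, 47, 17, 42, 15]
  queue [35, 43, 12] -> pop 35, enqueue [none], visited so far: [46, 26, 47, 17, 42, 15, 35]
  queue [43, 12] -> pop 43, enqueue [none], visited so far: [46, 26, 47, 17, 42, 15, 35, 43]
  queue [12] -> pop 12, enqueue [none], visited so far: [46, 26, 47, 17, 42, 15, 35, 43, 12]
Result: [46, 26, 47, 17, 42, 15, 35, 43, 12]


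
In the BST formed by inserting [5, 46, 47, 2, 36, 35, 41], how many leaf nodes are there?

Tree built from: [5, 46, 47, 2, 36, 35, 41]
Tree (level-order array): [5, 2, 46, None, None, 36, 47, 35, 41]
Rule: A leaf has 0 children.
Per-node child counts:
  node 5: 2 child(ren)
  node 2: 0 child(ren)
  node 46: 2 child(ren)
  node 36: 2 child(ren)
  node 35: 0 child(ren)
  node 41: 0 child(ren)
  node 47: 0 child(ren)
Matching nodes: [2, 35, 41, 47]
Count of leaf nodes: 4


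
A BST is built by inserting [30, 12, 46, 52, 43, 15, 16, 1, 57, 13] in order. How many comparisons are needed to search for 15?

Search path for 15: 30 -> 12 -> 15
Found: True
Comparisons: 3


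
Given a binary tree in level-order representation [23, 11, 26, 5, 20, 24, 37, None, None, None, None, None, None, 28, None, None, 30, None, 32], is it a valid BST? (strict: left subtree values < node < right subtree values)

Level-order array: [23, 11, 26, 5, 20, 24, 37, None, None, None, None, None, None, 28, None, None, 30, None, 32]
Validate using subtree bounds (lo, hi): at each node, require lo < value < hi,
then recurse left with hi=value and right with lo=value.
Preorder trace (stopping at first violation):
  at node 23 with bounds (-inf, +inf): OK
  at node 11 with bounds (-inf, 23): OK
  at node 5 with bounds (-inf, 11): OK
  at node 20 with bounds (11, 23): OK
  at node 26 with bounds (23, +inf): OK
  at node 24 with bounds (23, 26): OK
  at node 37 with bounds (26, +inf): OK
  at node 28 with bounds (26, 37): OK
  at node 30 with bounds (28, 37): OK
  at node 32 with bounds (30, 37): OK
No violation found at any node.
Result: Valid BST


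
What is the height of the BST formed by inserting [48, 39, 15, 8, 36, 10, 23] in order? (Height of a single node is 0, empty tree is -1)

Insertion order: [48, 39, 15, 8, 36, 10, 23]
Tree (level-order array): [48, 39, None, 15, None, 8, 36, None, 10, 23]
Compute height bottom-up (empty subtree = -1):
  height(10) = 1 + max(-1, -1) = 0
  height(8) = 1 + max(-1, 0) = 1
  height(23) = 1 + max(-1, -1) = 0
  height(36) = 1 + max(0, -1) = 1
  height(15) = 1 + max(1, 1) = 2
  height(39) = 1 + max(2, -1) = 3
  height(48) = 1 + max(3, -1) = 4
Height = 4


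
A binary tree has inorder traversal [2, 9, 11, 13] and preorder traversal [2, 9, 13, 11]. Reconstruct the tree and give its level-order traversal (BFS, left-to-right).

Inorder:  [2, 9, 11, 13]
Preorder: [2, 9, 13, 11]
Algorithm: preorder visits root first, so consume preorder in order;
for each root, split the current inorder slice at that value into
left-subtree inorder and right-subtree inorder, then recurse.
Recursive splits:
  root=2; inorder splits into left=[], right=[9, 11, 13]
  root=9; inorder splits into left=[], right=[11, 13]
  root=13; inorder splits into left=[11], right=[]
  root=11; inorder splits into left=[], right=[]
Reconstructed level-order: [2, 9, 13, 11]


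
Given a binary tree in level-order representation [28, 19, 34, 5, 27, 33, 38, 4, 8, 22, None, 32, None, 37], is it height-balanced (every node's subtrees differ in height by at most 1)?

Tree (level-order array): [28, 19, 34, 5, 27, 33, 38, 4, 8, 22, None, 32, None, 37]
Definition: a tree is height-balanced if, at every node, |h(left) - h(right)| <= 1 (empty subtree has height -1).
Bottom-up per-node check:
  node 4: h_left=-1, h_right=-1, diff=0 [OK], height=0
  node 8: h_left=-1, h_right=-1, diff=0 [OK], height=0
  node 5: h_left=0, h_right=0, diff=0 [OK], height=1
  node 22: h_left=-1, h_right=-1, diff=0 [OK], height=0
  node 27: h_left=0, h_right=-1, diff=1 [OK], height=1
  node 19: h_left=1, h_right=1, diff=0 [OK], height=2
  node 32: h_left=-1, h_right=-1, diff=0 [OK], height=0
  node 33: h_left=0, h_right=-1, diff=1 [OK], height=1
  node 37: h_left=-1, h_right=-1, diff=0 [OK], height=0
  node 38: h_left=0, h_right=-1, diff=1 [OK], height=1
  node 34: h_left=1, h_right=1, diff=0 [OK], height=2
  node 28: h_left=2, h_right=2, diff=0 [OK], height=3
All nodes satisfy the balance condition.
Result: Balanced


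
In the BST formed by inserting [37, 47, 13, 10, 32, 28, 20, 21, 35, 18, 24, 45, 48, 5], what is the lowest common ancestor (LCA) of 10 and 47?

Tree insertion order: [37, 47, 13, 10, 32, 28, 20, 21, 35, 18, 24, 45, 48, 5]
Tree (level-order array): [37, 13, 47, 10, 32, 45, 48, 5, None, 28, 35, None, None, None, None, None, None, 20, None, None, None, 18, 21, None, None, None, 24]
In a BST, the LCA of p=10, q=47 is the first node v on the
root-to-leaf path with p <= v <= q (go left if both < v, right if both > v).
Walk from root:
  at 37: 10 <= 37 <= 47, this is the LCA
LCA = 37


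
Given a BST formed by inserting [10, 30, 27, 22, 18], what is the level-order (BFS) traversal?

Tree insertion order: [10, 30, 27, 22, 18]
Tree (level-order array): [10, None, 30, 27, None, 22, None, 18]
BFS from the root, enqueuing left then right child of each popped node:
  queue [10] -> pop 10, enqueue [30], visited so far: [10]
  queue [30] -> pop 30, enqueue [27], visited so far: [10, 30]
  queue [27] -> pop 27, enqueue [22], visited so far: [10, 30, 27]
  queue [22] -> pop 22, enqueue [18], visited so far: [10, 30, 27, 22]
  queue [18] -> pop 18, enqueue [none], visited so far: [10, 30, 27, 22, 18]
Result: [10, 30, 27, 22, 18]


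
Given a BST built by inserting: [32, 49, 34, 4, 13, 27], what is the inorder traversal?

Tree insertion order: [32, 49, 34, 4, 13, 27]
Tree (level-order array): [32, 4, 49, None, 13, 34, None, None, 27]
Inorder traversal: [4, 13, 27, 32, 34, 49]


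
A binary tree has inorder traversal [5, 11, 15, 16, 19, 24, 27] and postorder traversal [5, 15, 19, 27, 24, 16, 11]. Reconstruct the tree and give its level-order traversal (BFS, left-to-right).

Inorder:   [5, 11, 15, 16, 19, 24, 27]
Postorder: [5, 15, 19, 27, 24, 16, 11]
Algorithm: postorder visits root last, so walk postorder right-to-left;
each value is the root of the current inorder slice — split it at that
value, recurse on the right subtree first, then the left.
Recursive splits:
  root=11; inorder splits into left=[5], right=[15, 16, 19, 24, 27]
  root=16; inorder splits into left=[15], right=[19, 24, 27]
  root=24; inorder splits into left=[19], right=[27]
  root=27; inorder splits into left=[], right=[]
  root=19; inorder splits into left=[], right=[]
  root=15; inorder splits into left=[], right=[]
  root=5; inorder splits into left=[], right=[]
Reconstructed level-order: [11, 5, 16, 15, 24, 19, 27]


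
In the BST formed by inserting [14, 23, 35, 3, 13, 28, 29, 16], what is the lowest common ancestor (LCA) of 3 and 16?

Tree insertion order: [14, 23, 35, 3, 13, 28, 29, 16]
Tree (level-order array): [14, 3, 23, None, 13, 16, 35, None, None, None, None, 28, None, None, 29]
In a BST, the LCA of p=3, q=16 is the first node v on the
root-to-leaf path with p <= v <= q (go left if both < v, right if both > v).
Walk from root:
  at 14: 3 <= 14 <= 16, this is the LCA
LCA = 14


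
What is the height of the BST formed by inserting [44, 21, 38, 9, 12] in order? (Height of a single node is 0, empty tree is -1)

Insertion order: [44, 21, 38, 9, 12]
Tree (level-order array): [44, 21, None, 9, 38, None, 12]
Compute height bottom-up (empty subtree = -1):
  height(12) = 1 + max(-1, -1) = 0
  height(9) = 1 + max(-1, 0) = 1
  height(38) = 1 + max(-1, -1) = 0
  height(21) = 1 + max(1, 0) = 2
  height(44) = 1 + max(2, -1) = 3
Height = 3


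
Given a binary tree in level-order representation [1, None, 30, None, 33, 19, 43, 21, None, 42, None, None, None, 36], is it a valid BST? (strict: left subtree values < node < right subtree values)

Level-order array: [1, None, 30, None, 33, 19, 43, 21, None, 42, None, None, None, 36]
Validate using subtree bounds (lo, hi): at each node, require lo < value < hi,
then recurse left with hi=value and right with lo=value.
Preorder trace (stopping at first violation):
  at node 1 with bounds (-inf, +inf): OK
  at node 30 with bounds (1, +inf): OK
  at node 33 with bounds (30, +inf): OK
  at node 19 with bounds (30, 33): VIOLATION
Node 19 violates its bound: not (30 < 19 < 33).
Result: Not a valid BST


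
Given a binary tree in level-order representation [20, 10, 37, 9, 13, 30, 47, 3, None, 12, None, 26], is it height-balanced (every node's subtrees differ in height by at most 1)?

Tree (level-order array): [20, 10, 37, 9, 13, 30, 47, 3, None, 12, None, 26]
Definition: a tree is height-balanced if, at every node, |h(left) - h(right)| <= 1 (empty subtree has height -1).
Bottom-up per-node check:
  node 3: h_left=-1, h_right=-1, diff=0 [OK], height=0
  node 9: h_left=0, h_right=-1, diff=1 [OK], height=1
  node 12: h_left=-1, h_right=-1, diff=0 [OK], height=0
  node 13: h_left=0, h_right=-1, diff=1 [OK], height=1
  node 10: h_left=1, h_right=1, diff=0 [OK], height=2
  node 26: h_left=-1, h_right=-1, diff=0 [OK], height=0
  node 30: h_left=0, h_right=-1, diff=1 [OK], height=1
  node 47: h_left=-1, h_right=-1, diff=0 [OK], height=0
  node 37: h_left=1, h_right=0, diff=1 [OK], height=2
  node 20: h_left=2, h_right=2, diff=0 [OK], height=3
All nodes satisfy the balance condition.
Result: Balanced


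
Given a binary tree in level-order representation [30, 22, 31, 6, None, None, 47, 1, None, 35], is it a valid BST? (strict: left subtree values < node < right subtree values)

Level-order array: [30, 22, 31, 6, None, None, 47, 1, None, 35]
Validate using subtree bounds (lo, hi): at each node, require lo < value < hi,
then recurse left with hi=value and right with lo=value.
Preorder trace (stopping at first violation):
  at node 30 with bounds (-inf, +inf): OK
  at node 22 with bounds (-inf, 30): OK
  at node 6 with bounds (-inf, 22): OK
  at node 1 with bounds (-inf, 6): OK
  at node 31 with bounds (30, +inf): OK
  at node 47 with bounds (31, +inf): OK
  at node 35 with bounds (31, 47): OK
No violation found at any node.
Result: Valid BST


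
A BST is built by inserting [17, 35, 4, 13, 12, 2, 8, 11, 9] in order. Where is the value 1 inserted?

Starting tree (level order): [17, 4, 35, 2, 13, None, None, None, None, 12, None, 8, None, None, 11, 9]
Insertion path: 17 -> 4 -> 2
Result: insert 1 as left child of 2
Final tree (level order): [17, 4, 35, 2, 13, None, None, 1, None, 12, None, None, None, 8, None, None, 11, 9]


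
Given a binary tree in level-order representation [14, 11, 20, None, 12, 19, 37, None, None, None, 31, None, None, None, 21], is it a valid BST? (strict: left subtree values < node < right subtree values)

Level-order array: [14, 11, 20, None, 12, 19, 37, None, None, None, 31, None, None, None, 21]
Validate using subtree bounds (lo, hi): at each node, require lo < value < hi,
then recurse left with hi=value and right with lo=value.
Preorder trace (stopping at first violation):
  at node 14 with bounds (-inf, +inf): OK
  at node 11 with bounds (-inf, 14): OK
  at node 12 with bounds (11, 14): OK
  at node 20 with bounds (14, +inf): OK
  at node 19 with bounds (14, 20): OK
  at node 31 with bounds (19, 20): VIOLATION
Node 31 violates its bound: not (19 < 31 < 20).
Result: Not a valid BST


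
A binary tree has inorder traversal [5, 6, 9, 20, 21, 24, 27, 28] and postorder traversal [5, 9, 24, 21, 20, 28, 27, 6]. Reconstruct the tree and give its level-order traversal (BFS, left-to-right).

Inorder:   [5, 6, 9, 20, 21, 24, 27, 28]
Postorder: [5, 9, 24, 21, 20, 28, 27, 6]
Algorithm: postorder visits root last, so walk postorder right-to-left;
each value is the root of the current inorder slice — split it at that
value, recurse on the right subtree first, then the left.
Recursive splits:
  root=6; inorder splits into left=[5], right=[9, 20, 21, 24, 27, 28]
  root=27; inorder splits into left=[9, 20, 21, 24], right=[28]
  root=28; inorder splits into left=[], right=[]
  root=20; inorder splits into left=[9], right=[21, 24]
  root=21; inorder splits into left=[], right=[24]
  root=24; inorder splits into left=[], right=[]
  root=9; inorder splits into left=[], right=[]
  root=5; inorder splits into left=[], right=[]
Reconstructed level-order: [6, 5, 27, 20, 28, 9, 21, 24]


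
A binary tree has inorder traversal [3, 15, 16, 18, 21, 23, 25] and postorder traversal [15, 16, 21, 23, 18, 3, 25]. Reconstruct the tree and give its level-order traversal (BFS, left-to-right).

Inorder:   [3, 15, 16, 18, 21, 23, 25]
Postorder: [15, 16, 21, 23, 18, 3, 25]
Algorithm: postorder visits root last, so walk postorder right-to-left;
each value is the root of the current inorder slice — split it at that
value, recurse on the right subtree first, then the left.
Recursive splits:
  root=25; inorder splits into left=[3, 15, 16, 18, 21, 23], right=[]
  root=3; inorder splits into left=[], right=[15, 16, 18, 21, 23]
  root=18; inorder splits into left=[15, 16], right=[21, 23]
  root=23; inorder splits into left=[21], right=[]
  root=21; inorder splits into left=[], right=[]
  root=16; inorder splits into left=[15], right=[]
  root=15; inorder splits into left=[], right=[]
Reconstructed level-order: [25, 3, 18, 16, 23, 15, 21]


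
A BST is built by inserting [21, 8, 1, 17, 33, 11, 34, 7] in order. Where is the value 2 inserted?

Starting tree (level order): [21, 8, 33, 1, 17, None, 34, None, 7, 11]
Insertion path: 21 -> 8 -> 1 -> 7
Result: insert 2 as left child of 7
Final tree (level order): [21, 8, 33, 1, 17, None, 34, None, 7, 11, None, None, None, 2]


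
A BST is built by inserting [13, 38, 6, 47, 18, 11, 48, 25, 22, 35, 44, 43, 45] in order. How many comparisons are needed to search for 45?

Search path for 45: 13 -> 38 -> 47 -> 44 -> 45
Found: True
Comparisons: 5


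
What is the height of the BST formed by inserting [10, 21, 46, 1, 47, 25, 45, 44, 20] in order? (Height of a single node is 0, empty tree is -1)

Insertion order: [10, 21, 46, 1, 47, 25, 45, 44, 20]
Tree (level-order array): [10, 1, 21, None, None, 20, 46, None, None, 25, 47, None, 45, None, None, 44]
Compute height bottom-up (empty subtree = -1):
  height(1) = 1 + max(-1, -1) = 0
  height(20) = 1 + max(-1, -1) = 0
  height(44) = 1 + max(-1, -1) = 0
  height(45) = 1 + max(0, -1) = 1
  height(25) = 1 + max(-1, 1) = 2
  height(47) = 1 + max(-1, -1) = 0
  height(46) = 1 + max(2, 0) = 3
  height(21) = 1 + max(0, 3) = 4
  height(10) = 1 + max(0, 4) = 5
Height = 5


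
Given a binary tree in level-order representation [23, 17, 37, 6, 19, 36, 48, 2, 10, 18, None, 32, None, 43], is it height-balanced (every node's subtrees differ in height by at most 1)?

Tree (level-order array): [23, 17, 37, 6, 19, 36, 48, 2, 10, 18, None, 32, None, 43]
Definition: a tree is height-balanced if, at every node, |h(left) - h(right)| <= 1 (empty subtree has height -1).
Bottom-up per-node check:
  node 2: h_left=-1, h_right=-1, diff=0 [OK], height=0
  node 10: h_left=-1, h_right=-1, diff=0 [OK], height=0
  node 6: h_left=0, h_right=0, diff=0 [OK], height=1
  node 18: h_left=-1, h_right=-1, diff=0 [OK], height=0
  node 19: h_left=0, h_right=-1, diff=1 [OK], height=1
  node 17: h_left=1, h_right=1, diff=0 [OK], height=2
  node 32: h_left=-1, h_right=-1, diff=0 [OK], height=0
  node 36: h_left=0, h_right=-1, diff=1 [OK], height=1
  node 43: h_left=-1, h_right=-1, diff=0 [OK], height=0
  node 48: h_left=0, h_right=-1, diff=1 [OK], height=1
  node 37: h_left=1, h_right=1, diff=0 [OK], height=2
  node 23: h_left=2, h_right=2, diff=0 [OK], height=3
All nodes satisfy the balance condition.
Result: Balanced


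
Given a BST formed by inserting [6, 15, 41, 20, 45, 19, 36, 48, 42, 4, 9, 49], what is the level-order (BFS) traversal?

Tree insertion order: [6, 15, 41, 20, 45, 19, 36, 48, 42, 4, 9, 49]
Tree (level-order array): [6, 4, 15, None, None, 9, 41, None, None, 20, 45, 19, 36, 42, 48, None, None, None, None, None, None, None, 49]
BFS from the root, enqueuing left then right child of each popped node:
  queue [6] -> pop 6, enqueue [4, 15], visited so far: [6]
  queue [4, 15] -> pop 4, enqueue [none], visited so far: [6, 4]
  queue [15] -> pop 15, enqueue [9, 41], visited so far: [6, 4, 15]
  queue [9, 41] -> pop 9, enqueue [none], visited so far: [6, 4, 15, 9]
  queue [41] -> pop 41, enqueue [20, 45], visited so far: [6, 4, 15, 9, 41]
  queue [20, 45] -> pop 20, enqueue [19, 36], visited so far: [6, 4, 15, 9, 41, 20]
  queue [45, 19, 36] -> pop 45, enqueue [42, 48], visited so far: [6, 4, 15, 9, 41, 20, 45]
  queue [19, 36, 42, 48] -> pop 19, enqueue [none], visited so far: [6, 4, 15, 9, 41, 20, 45, 19]
  queue [36, 42, 48] -> pop 36, enqueue [none], visited so far: [6, 4, 15, 9, 41, 20, 45, 19, 36]
  queue [42, 48] -> pop 42, enqueue [none], visited so far: [6, 4, 15, 9, 41, 20, 45, 19, 36, 42]
  queue [48] -> pop 48, enqueue [49], visited so far: [6, 4, 15, 9, 41, 20, 45, 19, 36, 42, 48]
  queue [49] -> pop 49, enqueue [none], visited so far: [6, 4, 15, 9, 41, 20, 45, 19, 36, 42, 48, 49]
Result: [6, 4, 15, 9, 41, 20, 45, 19, 36, 42, 48, 49]


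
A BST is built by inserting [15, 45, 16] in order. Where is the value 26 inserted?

Starting tree (level order): [15, None, 45, 16]
Insertion path: 15 -> 45 -> 16
Result: insert 26 as right child of 16
Final tree (level order): [15, None, 45, 16, None, None, 26]


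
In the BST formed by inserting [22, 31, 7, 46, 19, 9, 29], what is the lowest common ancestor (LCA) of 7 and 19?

Tree insertion order: [22, 31, 7, 46, 19, 9, 29]
Tree (level-order array): [22, 7, 31, None, 19, 29, 46, 9]
In a BST, the LCA of p=7, q=19 is the first node v on the
root-to-leaf path with p <= v <= q (go left if both < v, right if both > v).
Walk from root:
  at 22: both 7 and 19 < 22, go left
  at 7: 7 <= 7 <= 19, this is the LCA
LCA = 7


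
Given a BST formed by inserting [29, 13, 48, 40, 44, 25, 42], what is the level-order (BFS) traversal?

Tree insertion order: [29, 13, 48, 40, 44, 25, 42]
Tree (level-order array): [29, 13, 48, None, 25, 40, None, None, None, None, 44, 42]
BFS from the root, enqueuing left then right child of each popped node:
  queue [29] -> pop 29, enqueue [13, 48], visited so far: [29]
  queue [13, 48] -> pop 13, enqueue [25], visited so far: [29, 13]
  queue [48, 25] -> pop 48, enqueue [40], visited so far: [29, 13, 48]
  queue [25, 40] -> pop 25, enqueue [none], visited so far: [29, 13, 48, 25]
  queue [40] -> pop 40, enqueue [44], visited so far: [29, 13, 48, 25, 40]
  queue [44] -> pop 44, enqueue [42], visited so far: [29, 13, 48, 25, 40, 44]
  queue [42] -> pop 42, enqueue [none], visited so far: [29, 13, 48, 25, 40, 44, 42]
Result: [29, 13, 48, 25, 40, 44, 42]


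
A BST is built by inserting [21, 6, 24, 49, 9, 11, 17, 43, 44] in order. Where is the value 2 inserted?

Starting tree (level order): [21, 6, 24, None, 9, None, 49, None, 11, 43, None, None, 17, None, 44]
Insertion path: 21 -> 6
Result: insert 2 as left child of 6
Final tree (level order): [21, 6, 24, 2, 9, None, 49, None, None, None, 11, 43, None, None, 17, None, 44]


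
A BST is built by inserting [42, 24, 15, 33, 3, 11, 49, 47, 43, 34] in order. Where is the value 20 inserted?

Starting tree (level order): [42, 24, 49, 15, 33, 47, None, 3, None, None, 34, 43, None, None, 11]
Insertion path: 42 -> 24 -> 15
Result: insert 20 as right child of 15
Final tree (level order): [42, 24, 49, 15, 33, 47, None, 3, 20, None, 34, 43, None, None, 11]


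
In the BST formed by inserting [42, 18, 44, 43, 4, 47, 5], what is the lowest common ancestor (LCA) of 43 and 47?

Tree insertion order: [42, 18, 44, 43, 4, 47, 5]
Tree (level-order array): [42, 18, 44, 4, None, 43, 47, None, 5]
In a BST, the LCA of p=43, q=47 is the first node v on the
root-to-leaf path with p <= v <= q (go left if both < v, right if both > v).
Walk from root:
  at 42: both 43 and 47 > 42, go right
  at 44: 43 <= 44 <= 47, this is the LCA
LCA = 44


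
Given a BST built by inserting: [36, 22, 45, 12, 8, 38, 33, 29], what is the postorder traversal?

Tree insertion order: [36, 22, 45, 12, 8, 38, 33, 29]
Tree (level-order array): [36, 22, 45, 12, 33, 38, None, 8, None, 29]
Postorder traversal: [8, 12, 29, 33, 22, 38, 45, 36]


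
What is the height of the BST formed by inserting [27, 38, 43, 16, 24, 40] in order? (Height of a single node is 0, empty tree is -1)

Insertion order: [27, 38, 43, 16, 24, 40]
Tree (level-order array): [27, 16, 38, None, 24, None, 43, None, None, 40]
Compute height bottom-up (empty subtree = -1):
  height(24) = 1 + max(-1, -1) = 0
  height(16) = 1 + max(-1, 0) = 1
  height(40) = 1 + max(-1, -1) = 0
  height(43) = 1 + max(0, -1) = 1
  height(38) = 1 + max(-1, 1) = 2
  height(27) = 1 + max(1, 2) = 3
Height = 3


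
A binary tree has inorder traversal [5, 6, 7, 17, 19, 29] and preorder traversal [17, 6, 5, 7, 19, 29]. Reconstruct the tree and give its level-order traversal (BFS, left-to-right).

Inorder:  [5, 6, 7, 17, 19, 29]
Preorder: [17, 6, 5, 7, 19, 29]
Algorithm: preorder visits root first, so consume preorder in order;
for each root, split the current inorder slice at that value into
left-subtree inorder and right-subtree inorder, then recurse.
Recursive splits:
  root=17; inorder splits into left=[5, 6, 7], right=[19, 29]
  root=6; inorder splits into left=[5], right=[7]
  root=5; inorder splits into left=[], right=[]
  root=7; inorder splits into left=[], right=[]
  root=19; inorder splits into left=[], right=[29]
  root=29; inorder splits into left=[], right=[]
Reconstructed level-order: [17, 6, 19, 5, 7, 29]


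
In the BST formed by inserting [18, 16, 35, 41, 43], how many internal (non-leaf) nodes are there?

Tree built from: [18, 16, 35, 41, 43]
Tree (level-order array): [18, 16, 35, None, None, None, 41, None, 43]
Rule: An internal node has at least one child.
Per-node child counts:
  node 18: 2 child(ren)
  node 16: 0 child(ren)
  node 35: 1 child(ren)
  node 41: 1 child(ren)
  node 43: 0 child(ren)
Matching nodes: [18, 35, 41]
Count of internal (non-leaf) nodes: 3


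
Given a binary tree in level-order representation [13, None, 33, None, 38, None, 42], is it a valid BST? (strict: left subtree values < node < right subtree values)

Level-order array: [13, None, 33, None, 38, None, 42]
Validate using subtree bounds (lo, hi): at each node, require lo < value < hi,
then recurse left with hi=value and right with lo=value.
Preorder trace (stopping at first violation):
  at node 13 with bounds (-inf, +inf): OK
  at node 33 with bounds (13, +inf): OK
  at node 38 with bounds (33, +inf): OK
  at node 42 with bounds (38, +inf): OK
No violation found at any node.
Result: Valid BST


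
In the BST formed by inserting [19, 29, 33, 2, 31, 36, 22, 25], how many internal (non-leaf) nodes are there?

Tree built from: [19, 29, 33, 2, 31, 36, 22, 25]
Tree (level-order array): [19, 2, 29, None, None, 22, 33, None, 25, 31, 36]
Rule: An internal node has at least one child.
Per-node child counts:
  node 19: 2 child(ren)
  node 2: 0 child(ren)
  node 29: 2 child(ren)
  node 22: 1 child(ren)
  node 25: 0 child(ren)
  node 33: 2 child(ren)
  node 31: 0 child(ren)
  node 36: 0 child(ren)
Matching nodes: [19, 29, 22, 33]
Count of internal (non-leaf) nodes: 4


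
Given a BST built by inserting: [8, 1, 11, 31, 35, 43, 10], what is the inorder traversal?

Tree insertion order: [8, 1, 11, 31, 35, 43, 10]
Tree (level-order array): [8, 1, 11, None, None, 10, 31, None, None, None, 35, None, 43]
Inorder traversal: [1, 8, 10, 11, 31, 35, 43]


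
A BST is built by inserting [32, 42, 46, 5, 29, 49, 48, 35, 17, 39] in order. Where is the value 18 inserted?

Starting tree (level order): [32, 5, 42, None, 29, 35, 46, 17, None, None, 39, None, 49, None, None, None, None, 48]
Insertion path: 32 -> 5 -> 29 -> 17
Result: insert 18 as right child of 17
Final tree (level order): [32, 5, 42, None, 29, 35, 46, 17, None, None, 39, None, 49, None, 18, None, None, 48]


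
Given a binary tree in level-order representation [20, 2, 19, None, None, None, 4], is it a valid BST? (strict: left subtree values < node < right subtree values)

Level-order array: [20, 2, 19, None, None, None, 4]
Validate using subtree bounds (lo, hi): at each node, require lo < value < hi,
then recurse left with hi=value and right with lo=value.
Preorder trace (stopping at first violation):
  at node 20 with bounds (-inf, +inf): OK
  at node 2 with bounds (-inf, 20): OK
  at node 19 with bounds (20, +inf): VIOLATION
Node 19 violates its bound: not (20 < 19 < +inf).
Result: Not a valid BST


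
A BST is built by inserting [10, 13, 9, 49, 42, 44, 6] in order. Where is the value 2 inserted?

Starting tree (level order): [10, 9, 13, 6, None, None, 49, None, None, 42, None, None, 44]
Insertion path: 10 -> 9 -> 6
Result: insert 2 as left child of 6
Final tree (level order): [10, 9, 13, 6, None, None, 49, 2, None, 42, None, None, None, None, 44]


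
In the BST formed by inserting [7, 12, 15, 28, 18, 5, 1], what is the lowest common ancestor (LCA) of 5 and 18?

Tree insertion order: [7, 12, 15, 28, 18, 5, 1]
Tree (level-order array): [7, 5, 12, 1, None, None, 15, None, None, None, 28, 18]
In a BST, the LCA of p=5, q=18 is the first node v on the
root-to-leaf path with p <= v <= q (go left if both < v, right if both > v).
Walk from root:
  at 7: 5 <= 7 <= 18, this is the LCA
LCA = 7


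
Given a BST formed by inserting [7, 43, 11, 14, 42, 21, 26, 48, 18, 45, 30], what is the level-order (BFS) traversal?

Tree insertion order: [7, 43, 11, 14, 42, 21, 26, 48, 18, 45, 30]
Tree (level-order array): [7, None, 43, 11, 48, None, 14, 45, None, None, 42, None, None, 21, None, 18, 26, None, None, None, 30]
BFS from the root, enqueuing left then right child of each popped node:
  queue [7] -> pop 7, enqueue [43], visited so far: [7]
  queue [43] -> pop 43, enqueue [11, 48], visited so far: [7, 43]
  queue [11, 48] -> pop 11, enqueue [14], visited so far: [7, 43, 11]
  queue [48, 14] -> pop 48, enqueue [45], visited so far: [7, 43, 11, 48]
  queue [14, 45] -> pop 14, enqueue [42], visited so far: [7, 43, 11, 48, 14]
  queue [45, 42] -> pop 45, enqueue [none], visited so far: [7, 43, 11, 48, 14, 45]
  queue [42] -> pop 42, enqueue [21], visited so far: [7, 43, 11, 48, 14, 45, 42]
  queue [21] -> pop 21, enqueue [18, 26], visited so far: [7, 43, 11, 48, 14, 45, 42, 21]
  queue [18, 26] -> pop 18, enqueue [none], visited so far: [7, 43, 11, 48, 14, 45, 42, 21, 18]
  queue [26] -> pop 26, enqueue [30], visited so far: [7, 43, 11, 48, 14, 45, 42, 21, 18, 26]
  queue [30] -> pop 30, enqueue [none], visited so far: [7, 43, 11, 48, 14, 45, 42, 21, 18, 26, 30]
Result: [7, 43, 11, 48, 14, 45, 42, 21, 18, 26, 30]


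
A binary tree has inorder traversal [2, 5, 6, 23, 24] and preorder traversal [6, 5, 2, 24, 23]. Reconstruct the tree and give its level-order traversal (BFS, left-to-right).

Inorder:  [2, 5, 6, 23, 24]
Preorder: [6, 5, 2, 24, 23]
Algorithm: preorder visits root first, so consume preorder in order;
for each root, split the current inorder slice at that value into
left-subtree inorder and right-subtree inorder, then recurse.
Recursive splits:
  root=6; inorder splits into left=[2, 5], right=[23, 24]
  root=5; inorder splits into left=[2], right=[]
  root=2; inorder splits into left=[], right=[]
  root=24; inorder splits into left=[23], right=[]
  root=23; inorder splits into left=[], right=[]
Reconstructed level-order: [6, 5, 24, 2, 23]


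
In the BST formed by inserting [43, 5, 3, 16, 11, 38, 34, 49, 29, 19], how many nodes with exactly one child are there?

Tree built from: [43, 5, 3, 16, 11, 38, 34, 49, 29, 19]
Tree (level-order array): [43, 5, 49, 3, 16, None, None, None, None, 11, 38, None, None, 34, None, 29, None, 19]
Rule: These are nodes with exactly 1 non-null child.
Per-node child counts:
  node 43: 2 child(ren)
  node 5: 2 child(ren)
  node 3: 0 child(ren)
  node 16: 2 child(ren)
  node 11: 0 child(ren)
  node 38: 1 child(ren)
  node 34: 1 child(ren)
  node 29: 1 child(ren)
  node 19: 0 child(ren)
  node 49: 0 child(ren)
Matching nodes: [38, 34, 29]
Count of nodes with exactly one child: 3


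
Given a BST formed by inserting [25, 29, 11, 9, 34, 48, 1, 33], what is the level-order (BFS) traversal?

Tree insertion order: [25, 29, 11, 9, 34, 48, 1, 33]
Tree (level-order array): [25, 11, 29, 9, None, None, 34, 1, None, 33, 48]
BFS from the root, enqueuing left then right child of each popped node:
  queue [25] -> pop 25, enqueue [11, 29], visited so far: [25]
  queue [11, 29] -> pop 11, enqueue [9], visited so far: [25, 11]
  queue [29, 9] -> pop 29, enqueue [34], visited so far: [25, 11, 29]
  queue [9, 34] -> pop 9, enqueue [1], visited so far: [25, 11, 29, 9]
  queue [34, 1] -> pop 34, enqueue [33, 48], visited so far: [25, 11, 29, 9, 34]
  queue [1, 33, 48] -> pop 1, enqueue [none], visited so far: [25, 11, 29, 9, 34, 1]
  queue [33, 48] -> pop 33, enqueue [none], visited so far: [25, 11, 29, 9, 34, 1, 33]
  queue [48] -> pop 48, enqueue [none], visited so far: [25, 11, 29, 9, 34, 1, 33, 48]
Result: [25, 11, 29, 9, 34, 1, 33, 48]
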